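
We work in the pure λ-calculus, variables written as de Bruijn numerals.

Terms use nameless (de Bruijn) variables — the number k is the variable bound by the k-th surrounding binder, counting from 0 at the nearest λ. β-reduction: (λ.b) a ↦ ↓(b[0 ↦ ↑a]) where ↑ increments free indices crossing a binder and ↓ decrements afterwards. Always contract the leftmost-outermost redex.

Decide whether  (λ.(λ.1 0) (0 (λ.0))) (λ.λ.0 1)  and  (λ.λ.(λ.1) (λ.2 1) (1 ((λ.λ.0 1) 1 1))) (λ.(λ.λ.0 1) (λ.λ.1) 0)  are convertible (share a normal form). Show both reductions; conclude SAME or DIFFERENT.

Answer: DIFFERENT — A ⇓ λ.0 (λ.0 (λ.0)), B ⇓ λ.0 (λ.λ.1)

Reduction:
Term A:
  start: (λ.(λ.1 0) (0 (λ.0))) (λ.λ.0 1)
  step 1: (λ.(λ.λ.0 1) 0) ((λ.λ.0 1) (λ.0))
  step 2: (λ.λ.0 1) ((λ.λ.0 1) (λ.0))
  step 3: λ.0 ((λ.λ.0 1) (λ.0))
  step 4: λ.0 (λ.0 (λ.0))

Term B:
  start: (λ.λ.(λ.1) (λ.2 1) (1 ((λ.λ.0 1) 1 1))) (λ.(λ.λ.0 1) (λ.λ.1) 0)
  step 1: λ.(λ.1) (λ.(λ.(λ.λ.0 1) (λ.λ.1) 0) 1) ((λ.(λ.λ.0 1) (λ.λ.1) 0) ((λ.λ.0 1) (λ.(λ.λ.0 1) (λ.λ.1) 0) (λ.(λ.λ.0 1) (λ.λ.1) 0)))
  step 2: λ.0 ((λ.(λ.λ.0 1) (λ.λ.1) 0) ((λ.λ.0 1) (λ.(λ.λ.0 1) (λ.λ.1) 0) (λ.(λ.λ.0 1) (λ.λ.1) 0)))
  step 3: λ.0 ((λ.λ.0 1) (λ.λ.1) ((λ.λ.0 1) (λ.(λ.λ.0 1) (λ.λ.1) 0) (λ.(λ.λ.0 1) (λ.λ.1) 0)))
  step 4: λ.0 ((λ.0 (λ.λ.1)) ((λ.λ.0 1) (λ.(λ.λ.0 1) (λ.λ.1) 0) (λ.(λ.λ.0 1) (λ.λ.1) 0)))
  step 5: λ.0 ((λ.λ.0 1) (λ.(λ.λ.0 1) (λ.λ.1) 0) (λ.(λ.λ.0 1) (λ.λ.1) 0) (λ.λ.1))
  step 6: λ.0 ((λ.0 (λ.(λ.λ.0 1) (λ.λ.1) 0)) (λ.(λ.λ.0 1) (λ.λ.1) 0) (λ.λ.1))
  step 7: λ.0 ((λ.(λ.λ.0 1) (λ.λ.1) 0) (λ.(λ.λ.0 1) (λ.λ.1) 0) (λ.λ.1))
  step 8: λ.0 ((λ.λ.0 1) (λ.λ.1) (λ.(λ.λ.0 1) (λ.λ.1) 0) (λ.λ.1))
  step 9: λ.0 ((λ.0 (λ.λ.1)) (λ.(λ.λ.0 1) (λ.λ.1) 0) (λ.λ.1))
  step 10: λ.0 ((λ.(λ.λ.0 1) (λ.λ.1) 0) (λ.λ.1) (λ.λ.1))
  step 11: λ.0 ((λ.λ.0 1) (λ.λ.1) (λ.λ.1) (λ.λ.1))
  step 12: λ.0 ((λ.0 (λ.λ.1)) (λ.λ.1) (λ.λ.1))
  step 13: λ.0 ((λ.λ.1) (λ.λ.1) (λ.λ.1))
  step 14: λ.0 ((λ.λ.λ.1) (λ.λ.1))
  step 15: λ.0 (λ.λ.1)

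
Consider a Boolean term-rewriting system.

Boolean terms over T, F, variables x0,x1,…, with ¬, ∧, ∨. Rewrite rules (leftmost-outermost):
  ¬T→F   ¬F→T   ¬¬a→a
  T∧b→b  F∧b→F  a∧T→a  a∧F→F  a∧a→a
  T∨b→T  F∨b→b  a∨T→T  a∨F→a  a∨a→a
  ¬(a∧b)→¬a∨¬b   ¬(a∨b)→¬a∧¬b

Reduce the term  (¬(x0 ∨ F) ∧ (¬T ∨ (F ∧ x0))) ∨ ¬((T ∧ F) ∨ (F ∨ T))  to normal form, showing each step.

Answer: normal form = F  (in 18 steps)

Reduction:
  start: (¬(x0 ∨ F) ∧ (¬T ∨ (F ∧ x0))) ∨ ¬((T ∧ F) ∨ (F ∨ T))
  →1  ((¬x0 ∧ ¬F) ∧ (¬T ∨ (F ∧ x0))) ∨ ¬((T ∧ F) ∨ (F ∨ T))
  →2  ((¬x0 ∧ T) ∧ (¬T ∨ (F ∧ x0))) ∨ ¬((T ∧ F) ∨ (F ∨ T))
  →3  (¬x0 ∧ (¬T ∨ (F ∧ x0))) ∨ ¬((T ∧ F) ∨ (F ∨ T))
  →4  (¬x0 ∧ (F ∨ (F ∧ x0))) ∨ ¬((T ∧ F) ∨ (F ∨ T))
  →5  (¬x0 ∧ (F ∧ x0)) ∨ ¬((T ∧ F) ∨ (F ∨ T))
  →6  (¬x0 ∧ F) ∨ ¬((T ∧ F) ∨ (F ∨ T))
  →7  F ∨ ¬((T ∧ F) ∨ (F ∨ T))
  →8  ¬((T ∧ F) ∨ (F ∨ T))
  →9  ¬(T ∧ F) ∧ ¬(F ∨ T)
  →10  (¬T ∨ ¬F) ∧ ¬(F ∨ T)
  →11  (F ∨ ¬F) ∧ ¬(F ∨ T)
  →12  ¬F ∧ ¬(F ∨ T)
  →13  T ∧ ¬(F ∨ T)
  →14  ¬(F ∨ T)
  →15  ¬F ∧ ¬T
  →16  T ∧ ¬T
  →17  ¬T
  →18  F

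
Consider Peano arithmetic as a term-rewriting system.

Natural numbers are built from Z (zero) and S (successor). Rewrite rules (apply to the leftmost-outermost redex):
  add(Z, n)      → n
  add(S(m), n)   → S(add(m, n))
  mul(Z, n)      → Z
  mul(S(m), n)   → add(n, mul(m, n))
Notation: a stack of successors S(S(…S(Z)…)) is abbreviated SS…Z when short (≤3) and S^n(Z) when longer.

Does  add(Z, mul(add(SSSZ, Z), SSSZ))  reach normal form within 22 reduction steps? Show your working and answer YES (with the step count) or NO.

Answer: YES — reaches normal form S^9(Z) in 21 ≤ 22 steps

Working:
  start: add(Z, mul(add(SSSZ, Z), SSSZ))
  step 1: mul(add(SSSZ, Z), SSSZ)
  step 2: mul(S(add(SSZ, Z)), SSSZ)
  step 3: add(SSSZ, mul(add(SSZ, Z), SSSZ))
  step 4: S(add(SSZ, mul(add(SSZ, Z), SSSZ)))
  step 5: S(S(add(SZ, mul(add(SSZ, Z), SSSZ))))
  step 6: S(S(S(add(Z, mul(add(SSZ, Z), SSSZ)))))
  step 7: S(S(S(mul(add(SSZ, Z), SSSZ))))
  step 8: S(S(S(mul(S(add(SZ, Z)), SSSZ))))
  step 9: S(S(S(add(SSSZ, mul(add(SZ, Z), SSSZ)))))
  step 10: S(S(S(S(add(SSZ, mul(add(SZ, Z), SSSZ))))))
  step 11: S(S(S(S(S(add(SZ, mul(add(SZ, Z), SSSZ)))))))
  step 12: S(S(S(S(S(S(add(Z, mul(add(SZ, Z), SSSZ))))))))
  step 13: S(S(S(S(S(S(mul(add(SZ, Z), SSSZ)))))))
  step 14: S(S(S(S(S(S(mul(S(add(Z, Z)), SSSZ)))))))
  step 15: S(S(S(S(S(S(add(SSSZ, mul(add(Z, Z), SSSZ))))))))
  step 16: S(S(S(S(S(S(S(add(SSZ, mul(add(Z, Z), SSSZ)))))))))
  step 17: S(S(S(S(S(S(S(S(add(SZ, mul(add(Z, Z), SSSZ))))))))))
  step 18: S(S(S(S(S(S(S(S(S(add(Z, mul(add(Z, Z), SSSZ)))))))))))
  step 19: S(S(S(S(S(S(S(S(S(mul(add(Z, Z), SSSZ))))))))))
  step 20: S(S(S(S(S(S(S(S(S(mul(Z, SSSZ))))))))))
  step 21: S^9(Z)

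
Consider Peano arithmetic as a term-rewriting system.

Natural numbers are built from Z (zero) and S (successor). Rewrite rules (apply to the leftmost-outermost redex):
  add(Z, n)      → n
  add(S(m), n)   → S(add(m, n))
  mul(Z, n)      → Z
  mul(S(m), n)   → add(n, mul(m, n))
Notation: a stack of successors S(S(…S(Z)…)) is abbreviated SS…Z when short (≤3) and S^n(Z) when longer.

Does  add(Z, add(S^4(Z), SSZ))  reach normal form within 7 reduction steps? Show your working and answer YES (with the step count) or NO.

Answer: YES — reaches normal form S^6(Z) in 6 ≤ 7 steps

Reduction:
  start: add(Z, add(S^4(Z), SSZ))
  [1] add(S^4(Z), SSZ)
  [2] S(add(SSSZ, SSZ))
  [3] S(S(add(SSZ, SSZ)))
  [4] S(S(S(add(SZ, SSZ))))
  [5] S(S(S(S(add(Z, SSZ)))))
  [6] S^6(Z)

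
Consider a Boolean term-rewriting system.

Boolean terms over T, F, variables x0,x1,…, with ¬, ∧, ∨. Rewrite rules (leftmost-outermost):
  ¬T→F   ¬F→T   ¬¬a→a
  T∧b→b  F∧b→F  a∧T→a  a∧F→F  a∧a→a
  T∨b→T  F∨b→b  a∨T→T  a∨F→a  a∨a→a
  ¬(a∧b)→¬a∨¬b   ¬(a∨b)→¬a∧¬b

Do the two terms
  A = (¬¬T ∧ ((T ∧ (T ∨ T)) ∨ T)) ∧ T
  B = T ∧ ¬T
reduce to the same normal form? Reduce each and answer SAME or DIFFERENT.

Answer: DIFFERENT — A ⇓ T, B ⇓ F

Reduction:
Term A:
  start: (¬¬T ∧ ((T ∧ (T ∨ T)) ∨ T)) ∧ T
  [1] ¬¬T ∧ ((T ∧ (T ∨ T)) ∨ T)
  [2] T ∧ ((T ∧ (T ∨ T)) ∨ T)
  [3] (T ∧ (T ∨ T)) ∨ T
  [4] T

Term B:
  start: T ∧ ¬T
  [1] ¬T
  [2] F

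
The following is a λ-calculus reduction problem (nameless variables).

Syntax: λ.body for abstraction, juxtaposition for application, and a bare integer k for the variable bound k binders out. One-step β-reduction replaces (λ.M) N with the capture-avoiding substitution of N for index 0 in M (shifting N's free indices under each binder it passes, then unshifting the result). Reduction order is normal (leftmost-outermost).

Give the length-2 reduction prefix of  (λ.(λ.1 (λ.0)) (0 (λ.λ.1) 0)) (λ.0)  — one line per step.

Answer: after 2 steps: (λ.0) (λ.0)

Derivation:
  start: (λ.(λ.1 (λ.0)) (0 (λ.λ.1) 0)) (λ.0)
  step 1: (λ.(λ.0) (λ.0)) ((λ.0) (λ.λ.1) (λ.0))
  step 2: (λ.0) (λ.0)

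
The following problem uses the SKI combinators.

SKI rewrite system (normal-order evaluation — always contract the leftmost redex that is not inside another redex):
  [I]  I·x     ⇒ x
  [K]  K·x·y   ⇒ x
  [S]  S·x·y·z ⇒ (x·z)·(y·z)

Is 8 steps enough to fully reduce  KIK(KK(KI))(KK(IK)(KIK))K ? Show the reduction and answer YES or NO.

  start: KIK(KK(KI))(KK(IK)(KIK))K
  [1] I(KK(KI))(KK(IK)(KIK))K
  [2] KK(KI)(KK(IK)(KIK))K
  [3] K(KK(IK)(KIK))K
  [4] KK(IK)(KIK)
  [5] K(KIK)
  [6] KI

Answer: YES — reaches normal form KI in 6 ≤ 8 steps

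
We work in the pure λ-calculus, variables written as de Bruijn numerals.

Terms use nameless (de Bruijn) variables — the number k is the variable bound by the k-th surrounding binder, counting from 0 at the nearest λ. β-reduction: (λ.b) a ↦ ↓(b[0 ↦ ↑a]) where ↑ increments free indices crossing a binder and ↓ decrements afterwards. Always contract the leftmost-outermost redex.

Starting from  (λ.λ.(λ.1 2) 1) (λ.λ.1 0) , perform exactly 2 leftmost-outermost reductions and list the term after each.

Answer: after 2 steps: λ.0 (λ.λ.1 0)

Working:
  start: (λ.λ.(λ.1 2) 1) (λ.λ.1 0)
  step 1: λ.(λ.1 (λ.λ.1 0)) (λ.λ.1 0)
  step 2: λ.0 (λ.λ.1 0)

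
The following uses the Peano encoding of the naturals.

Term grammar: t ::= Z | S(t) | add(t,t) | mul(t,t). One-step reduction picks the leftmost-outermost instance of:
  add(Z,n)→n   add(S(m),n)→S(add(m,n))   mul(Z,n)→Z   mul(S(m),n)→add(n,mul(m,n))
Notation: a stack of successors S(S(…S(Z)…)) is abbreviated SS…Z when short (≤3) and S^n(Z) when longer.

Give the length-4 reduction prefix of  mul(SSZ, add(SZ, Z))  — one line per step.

  start: mul(SSZ, add(SZ, Z))
  [1] add(add(SZ, Z), mul(SZ, add(SZ, Z)))
  [2] add(S(add(Z, Z)), mul(SZ, add(SZ, Z)))
  [3] S(add(add(Z, Z), mul(SZ, add(SZ, Z))))
  [4] S(add(Z, mul(SZ, add(SZ, Z))))

Answer: after 4 steps: S(add(Z, mul(SZ, add(SZ, Z))))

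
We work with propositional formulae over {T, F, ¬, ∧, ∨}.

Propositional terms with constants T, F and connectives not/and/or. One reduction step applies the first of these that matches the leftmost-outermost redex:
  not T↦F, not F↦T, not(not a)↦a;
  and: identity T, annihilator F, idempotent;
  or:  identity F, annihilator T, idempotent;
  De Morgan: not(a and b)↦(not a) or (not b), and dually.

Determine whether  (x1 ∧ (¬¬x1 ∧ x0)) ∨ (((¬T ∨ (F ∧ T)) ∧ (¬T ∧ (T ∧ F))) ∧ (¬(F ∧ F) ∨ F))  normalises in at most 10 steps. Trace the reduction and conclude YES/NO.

Answer: YES — reaches normal form x1 ∧ (x1 ∧ x0) in 7 ≤ 10 steps

Derivation:
  start: (x1 ∧ (¬¬x1 ∧ x0)) ∨ (((¬T ∨ (F ∧ T)) ∧ (¬T ∧ (T ∧ F))) ∧ (¬(F ∧ F) ∨ F))
  [1] (x1 ∧ (x1 ∧ x0)) ∨ (((¬T ∨ (F ∧ T)) ∧ (¬T ∧ (T ∧ F))) ∧ (¬(F ∧ F) ∨ F))
  [2] (x1 ∧ (x1 ∧ x0)) ∨ (((F ∨ (F ∧ T)) ∧ (¬T ∧ (T ∧ F))) ∧ (¬(F ∧ F) ∨ F))
  [3] (x1 ∧ (x1 ∧ x0)) ∨ (((F ∧ T) ∧ (¬T ∧ (T ∧ F))) ∧ (¬(F ∧ F) ∨ F))
  [4] (x1 ∧ (x1 ∧ x0)) ∨ ((F ∧ (¬T ∧ (T ∧ F))) ∧ (¬(F ∧ F) ∨ F))
  [5] (x1 ∧ (x1 ∧ x0)) ∨ (F ∧ (¬(F ∧ F) ∨ F))
  [6] (x1 ∧ (x1 ∧ x0)) ∨ F
  [7] x1 ∧ (x1 ∧ x0)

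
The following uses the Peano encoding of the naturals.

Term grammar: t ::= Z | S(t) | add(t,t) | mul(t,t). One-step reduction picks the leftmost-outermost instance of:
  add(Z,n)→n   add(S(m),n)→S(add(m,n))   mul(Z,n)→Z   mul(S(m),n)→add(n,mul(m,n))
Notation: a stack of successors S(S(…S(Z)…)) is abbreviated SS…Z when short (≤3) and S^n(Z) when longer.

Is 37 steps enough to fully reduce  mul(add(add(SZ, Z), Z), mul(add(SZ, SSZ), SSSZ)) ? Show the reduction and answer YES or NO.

Answer: YES — reaches normal form S^9(Z) in 34 ≤ 37 steps

Working:
  start: mul(add(add(SZ, Z), Z), mul(add(SZ, SSZ), SSSZ))
  →1  mul(add(S(add(Z, Z)), Z), mul(add(SZ, SSZ), SSSZ))
  →2  mul(S(add(add(Z, Z), Z)), mul(add(SZ, SSZ), SSSZ))
  →3  add(mul(add(SZ, SSZ), SSSZ), mul(add(add(Z, Z), Z), mul(add(SZ, SSZ), SSSZ)))
  →4  add(mul(S(add(Z, SSZ)), SSSZ), mul(add(add(Z, Z), Z), mul(add(SZ, SSZ), SSSZ)))
  →5  add(add(SSSZ, mul(add(Z, SSZ), SSSZ)), mul(add(add(Z, Z), Z), mul(add(SZ, SSZ), SSSZ)))
  →6  add(S(add(SSZ, mul(add(Z, SSZ), SSSZ))), mul(add(add(Z, Z), Z), mul(add(SZ, SSZ), SSSZ)))
  →7  S(add(add(SSZ, mul(add(Z, SSZ), SSSZ)), mul(add(add(Z, Z), Z), mul(add(SZ, SSZ), SSSZ))))
  →8  S(add(S(add(SZ, mul(add(Z, SSZ), SSSZ))), mul(add(add(Z, Z), Z), mul(add(SZ, SSZ), SSSZ))))
  →9  S(S(add(add(SZ, mul(add(Z, SSZ), SSSZ)), mul(add(add(Z, Z), Z), mul(add(SZ, SSZ), SSSZ)))))
  →10  S(S(add(S(add(Z, mul(add(Z, SSZ), SSSZ))), mul(add(add(Z, Z), Z), mul(add(SZ, SSZ), SSSZ)))))
  →11  S(S(S(add(add(Z, mul(add(Z, SSZ), SSSZ)), mul(add(add(Z, Z), Z), mul(add(SZ, SSZ), SSSZ))))))
  →12  S(S(S(add(mul(add(Z, SSZ), SSSZ), mul(add(add(Z, Z), Z), mul(add(SZ, SSZ), SSSZ))))))
  →13  S(S(S(add(mul(SSZ, SSSZ), mul(add(add(Z, Z), Z), mul(add(SZ, SSZ), SSSZ))))))
  →14  S(S(S(add(add(SSSZ, mul(SZ, SSSZ)), mul(add(add(Z, Z), Z), mul(add(SZ, SSZ), SSSZ))))))
  →15  S(S(S(add(S(add(SSZ, mul(SZ, SSSZ))), mul(add(add(Z, Z), Z), mul(add(SZ, SSZ), SSSZ))))))
  →16  S(S(S(S(add(add(SSZ, mul(SZ, SSSZ)), mul(add(add(Z, Z), Z), mul(add(SZ, SSZ), SSSZ)))))))
  →17  S(S(S(S(add(S(add(SZ, mul(SZ, SSSZ))), mul(add(add(Z, Z), Z), mul(add(SZ, SSZ), SSSZ)))))))
  →18  S(S(S(S(S(add(add(SZ, mul(SZ, SSSZ)), mul(add(add(Z, Z), Z), mul(add(SZ, SSZ), SSSZ))))))))
  →19  S(S(S(S(S(add(S(add(Z, mul(SZ, SSSZ))), mul(add(add(Z, Z), Z), mul(add(SZ, SSZ), SSSZ))))))))
  →20  S(S(S(S(S(S(add(add(Z, mul(SZ, SSSZ)), mul(add(add(Z, Z), Z), mul(add(SZ, SSZ), SSSZ)))))))))
  →21  S(S(S(S(S(S(add(mul(SZ, SSSZ), mul(add(add(Z, Z), Z), mul(add(SZ, SSZ), SSSZ)))))))))
  →22  S(S(S(S(S(S(add(add(SSSZ, mul(Z, SSSZ)), mul(add(add(Z, Z), Z), mul(add(SZ, SSZ), SSSZ)))))))))
  →23  S(S(S(S(S(S(add(S(add(SSZ, mul(Z, SSSZ))), mul(add(add(Z, Z), Z), mul(add(SZ, SSZ), SSSZ)))))))))
  →24  S(S(S(S(S(S(S(add(add(SSZ, mul(Z, SSSZ)), mul(add(add(Z, Z), Z), mul(add(SZ, SSZ), SSSZ))))))))))
  →25  S(S(S(S(S(S(S(add(S(add(SZ, mul(Z, SSSZ))), mul(add(add(Z, Z), Z), mul(add(SZ, SSZ), SSSZ))))))))))
  →26  S(S(S(S(S(S(S(S(add(add(SZ, mul(Z, SSSZ)), mul(add(add(Z, Z), Z), mul(add(SZ, SSZ), SSSZ)))))))))))
  →27  S(S(S(S(S(S(S(S(add(S(add(Z, mul(Z, SSSZ))), mul(add(add(Z, Z), Z), mul(add(SZ, SSZ), SSSZ)))))))))))
  →28  S(S(S(S(S(S(S(S(S(add(add(Z, mul(Z, SSSZ)), mul(add(add(Z, Z), Z), mul(add(SZ, SSZ), SSSZ))))))))))))
  →29  S(S(S(S(S(S(S(S(S(add(mul(Z, SSSZ), mul(add(add(Z, Z), Z), mul(add(SZ, SSZ), SSSZ))))))))))))
  →30  S(S(S(S(S(S(S(S(S(add(Z, mul(add(add(Z, Z), Z), mul(add(SZ, SSZ), SSSZ))))))))))))
  →31  S(S(S(S(S(S(S(S(S(mul(add(add(Z, Z), Z), mul(add(SZ, SSZ), SSSZ)))))))))))
  →32  S(S(S(S(S(S(S(S(S(mul(add(Z, Z), mul(add(SZ, SSZ), SSSZ)))))))))))
  →33  S(S(S(S(S(S(S(S(S(mul(Z, mul(add(SZ, SSZ), SSSZ)))))))))))
  →34  S^9(Z)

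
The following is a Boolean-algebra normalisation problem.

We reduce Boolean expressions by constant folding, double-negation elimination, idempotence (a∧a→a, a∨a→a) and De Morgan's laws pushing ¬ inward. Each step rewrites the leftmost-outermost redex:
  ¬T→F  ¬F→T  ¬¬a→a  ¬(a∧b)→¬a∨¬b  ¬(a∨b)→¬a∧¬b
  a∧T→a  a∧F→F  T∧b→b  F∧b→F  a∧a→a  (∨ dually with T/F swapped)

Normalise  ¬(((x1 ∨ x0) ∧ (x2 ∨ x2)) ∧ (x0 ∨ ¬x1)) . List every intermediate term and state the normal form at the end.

Answer: normal form = ((¬x1 ∧ ¬x0) ∨ ¬x2) ∨ (¬x0 ∧ x1)  (in 7 steps)

Reduction:
  start: ¬(((x1 ∨ x0) ∧ (x2 ∨ x2)) ∧ (x0 ∨ ¬x1))
  step 1: ¬((x1 ∨ x0) ∧ (x2 ∨ x2)) ∨ ¬(x0 ∨ ¬x1)
  step 2: (¬(x1 ∨ x0) ∨ ¬(x2 ∨ x2)) ∨ ¬(x0 ∨ ¬x1)
  step 3: ((¬x1 ∧ ¬x0) ∨ ¬(x2 ∨ x2)) ∨ ¬(x0 ∨ ¬x1)
  step 4: ((¬x1 ∧ ¬x0) ∨ (¬x2 ∧ ¬x2)) ∨ ¬(x0 ∨ ¬x1)
  step 5: ((¬x1 ∧ ¬x0) ∨ ¬x2) ∨ ¬(x0 ∨ ¬x1)
  step 6: ((¬x1 ∧ ¬x0) ∨ ¬x2) ∨ (¬x0 ∧ ¬¬x1)
  step 7: ((¬x1 ∧ ¬x0) ∨ ¬x2) ∨ (¬x0 ∧ x1)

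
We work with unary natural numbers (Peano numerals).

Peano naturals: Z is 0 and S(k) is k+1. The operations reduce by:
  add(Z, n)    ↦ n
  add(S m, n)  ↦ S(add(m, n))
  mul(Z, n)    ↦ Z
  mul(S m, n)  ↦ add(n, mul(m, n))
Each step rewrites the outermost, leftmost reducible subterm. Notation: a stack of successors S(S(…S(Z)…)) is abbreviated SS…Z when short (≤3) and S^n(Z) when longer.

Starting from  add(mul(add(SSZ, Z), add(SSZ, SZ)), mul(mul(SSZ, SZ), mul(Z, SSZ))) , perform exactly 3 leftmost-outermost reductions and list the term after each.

  start: add(mul(add(SSZ, Z), add(SSZ, SZ)), mul(mul(SSZ, SZ), mul(Z, SSZ)))
  step 1: add(mul(S(add(SZ, Z)), add(SSZ, SZ)), mul(mul(SSZ, SZ), mul(Z, SSZ)))
  step 2: add(add(add(SSZ, SZ), mul(add(SZ, Z), add(SSZ, SZ))), mul(mul(SSZ, SZ), mul(Z, SSZ)))
  step 3: add(add(S(add(SZ, SZ)), mul(add(SZ, Z), add(SSZ, SZ))), mul(mul(SSZ, SZ), mul(Z, SSZ)))

Answer: after 3 steps: add(add(S(add(SZ, SZ)), mul(add(SZ, Z), add(SSZ, SZ))), mul(mul(SSZ, SZ), mul(Z, SSZ)))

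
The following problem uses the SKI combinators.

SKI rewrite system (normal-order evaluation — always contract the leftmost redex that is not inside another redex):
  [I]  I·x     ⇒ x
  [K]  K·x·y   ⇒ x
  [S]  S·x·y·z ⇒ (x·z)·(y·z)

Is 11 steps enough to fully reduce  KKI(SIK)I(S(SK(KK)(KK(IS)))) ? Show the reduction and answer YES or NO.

  start: KKI(SIK)I(S(SK(KK)(KK(IS))))
  step 1: K(SIK)I(S(SK(KK)(KK(IS))))
  step 2: SIK(S(SK(KK)(KK(IS))))
  step 3: I(S(SK(KK)(KK(IS))))(K(S(SK(KK)(KK(IS)))))
  step 4: S(SK(KK)(KK(IS)))(K(S(SK(KK)(KK(IS)))))
  step 5: S(K(KK(IS))(KK(KK(IS))))(K(S(SK(KK)(KK(IS)))))
  step 6: S(KK(IS))(K(S(SK(KK)(KK(IS)))))
  step 7: SK(K(S(SK(KK)(KK(IS)))))
  step 8: SK(K(S(K(KK(IS))(KK(KK(IS))))))
  step 9: SK(K(S(KK(IS))))
  step 10: SK(K(SK))

Answer: YES — reaches normal form SK(K(SK)) in 10 ≤ 11 steps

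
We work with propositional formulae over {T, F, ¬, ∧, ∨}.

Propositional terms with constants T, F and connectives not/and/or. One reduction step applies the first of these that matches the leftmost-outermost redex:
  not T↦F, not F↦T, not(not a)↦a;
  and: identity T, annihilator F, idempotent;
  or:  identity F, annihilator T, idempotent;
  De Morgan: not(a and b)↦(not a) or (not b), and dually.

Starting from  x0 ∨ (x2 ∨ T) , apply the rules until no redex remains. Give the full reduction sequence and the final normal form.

Answer: normal form = T  (in 2 steps)

Derivation:
  start: x0 ∨ (x2 ∨ T)
  step 1: x0 ∨ T
  step 2: T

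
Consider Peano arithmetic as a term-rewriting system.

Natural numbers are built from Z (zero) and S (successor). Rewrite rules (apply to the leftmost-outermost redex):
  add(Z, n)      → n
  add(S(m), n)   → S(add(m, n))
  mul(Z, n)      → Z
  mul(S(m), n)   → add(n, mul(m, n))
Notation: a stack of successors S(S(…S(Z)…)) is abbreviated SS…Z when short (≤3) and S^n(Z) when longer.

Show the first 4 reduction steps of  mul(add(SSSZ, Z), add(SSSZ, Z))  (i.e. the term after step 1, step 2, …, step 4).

  start: mul(add(SSSZ, Z), add(SSSZ, Z))
  [1] mul(S(add(SSZ, Z)), add(SSSZ, Z))
  [2] add(add(SSSZ, Z), mul(add(SSZ, Z), add(SSSZ, Z)))
  [3] add(S(add(SSZ, Z)), mul(add(SSZ, Z), add(SSSZ, Z)))
  [4] S(add(add(SSZ, Z), mul(add(SSZ, Z), add(SSSZ, Z))))

Answer: after 4 steps: S(add(add(SSZ, Z), mul(add(SSZ, Z), add(SSSZ, Z))))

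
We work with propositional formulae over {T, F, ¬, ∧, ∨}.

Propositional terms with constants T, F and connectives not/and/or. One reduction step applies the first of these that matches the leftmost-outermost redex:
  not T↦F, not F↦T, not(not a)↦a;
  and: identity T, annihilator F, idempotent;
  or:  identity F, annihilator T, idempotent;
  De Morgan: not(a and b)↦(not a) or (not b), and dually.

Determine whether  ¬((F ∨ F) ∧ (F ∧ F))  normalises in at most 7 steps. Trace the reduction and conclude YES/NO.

  start: ¬((F ∨ F) ∧ (F ∧ F))
  →1  ¬(F ∨ F) ∨ ¬(F ∧ F)
  →2  (¬F ∧ ¬F) ∨ ¬(F ∧ F)
  →3  ¬F ∨ ¬(F ∧ F)
  →4  T ∨ ¬(F ∧ F)
  →5  T

Answer: YES — reaches normal form T in 5 ≤ 7 steps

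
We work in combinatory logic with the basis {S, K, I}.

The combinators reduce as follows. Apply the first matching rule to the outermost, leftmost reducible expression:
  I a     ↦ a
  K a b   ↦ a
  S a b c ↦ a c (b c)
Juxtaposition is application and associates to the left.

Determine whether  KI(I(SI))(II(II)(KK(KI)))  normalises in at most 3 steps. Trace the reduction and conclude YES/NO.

Answer: NO — after 3 steps the term is I(II)(KK(KI)), not yet normal

Derivation:
  start: KI(I(SI))(II(II)(KK(KI)))
  →1  I(II(II)(KK(KI)))
  →2  II(II)(KK(KI))
  →3  I(II)(KK(KI))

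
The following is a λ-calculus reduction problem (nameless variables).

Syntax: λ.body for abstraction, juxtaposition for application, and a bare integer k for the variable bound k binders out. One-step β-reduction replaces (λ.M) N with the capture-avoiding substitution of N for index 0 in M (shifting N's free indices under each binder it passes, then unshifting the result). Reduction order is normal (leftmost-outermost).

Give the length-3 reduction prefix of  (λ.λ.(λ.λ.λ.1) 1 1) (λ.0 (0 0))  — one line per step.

Answer: after 3 steps: λ.λ.λ.0 (0 0)

Reduction:
  start: (λ.λ.(λ.λ.λ.1) 1 1) (λ.0 (0 0))
  →1  λ.(λ.λ.λ.1) (λ.0 (0 0)) (λ.0 (0 0))
  →2  λ.(λ.λ.1) (λ.0 (0 0))
  →3  λ.λ.λ.0 (0 0)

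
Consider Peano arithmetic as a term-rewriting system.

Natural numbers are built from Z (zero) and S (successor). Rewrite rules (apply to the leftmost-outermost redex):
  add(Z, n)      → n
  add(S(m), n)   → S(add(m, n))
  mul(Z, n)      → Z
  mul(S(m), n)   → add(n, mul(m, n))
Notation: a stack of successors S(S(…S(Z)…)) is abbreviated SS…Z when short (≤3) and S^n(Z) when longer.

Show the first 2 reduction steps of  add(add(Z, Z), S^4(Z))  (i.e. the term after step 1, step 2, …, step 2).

Answer: after 2 steps: S^4(Z)

Derivation:
  start: add(add(Z, Z), S^4(Z))
  →1  add(Z, S^4(Z))
  →2  S^4(Z)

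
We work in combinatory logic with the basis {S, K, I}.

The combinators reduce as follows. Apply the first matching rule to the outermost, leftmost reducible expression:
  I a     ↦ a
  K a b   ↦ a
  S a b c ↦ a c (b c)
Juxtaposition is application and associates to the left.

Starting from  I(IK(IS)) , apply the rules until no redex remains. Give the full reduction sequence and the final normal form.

  start: I(IK(IS))
  →1  IK(IS)
  →2  K(IS)
  →3  KS

Answer: normal form = KS  (in 3 steps)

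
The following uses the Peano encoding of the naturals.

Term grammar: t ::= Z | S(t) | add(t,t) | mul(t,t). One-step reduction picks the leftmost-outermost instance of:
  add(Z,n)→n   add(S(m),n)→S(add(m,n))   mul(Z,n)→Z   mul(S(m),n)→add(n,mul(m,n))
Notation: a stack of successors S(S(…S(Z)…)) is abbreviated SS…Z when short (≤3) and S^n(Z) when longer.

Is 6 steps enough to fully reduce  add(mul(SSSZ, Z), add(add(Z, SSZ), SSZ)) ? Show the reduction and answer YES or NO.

  start: add(mul(SSSZ, Z), add(add(Z, SSZ), SSZ))
  step 1: add(add(Z, mul(SSZ, Z)), add(add(Z, SSZ), SSZ))
  step 2: add(mul(SSZ, Z), add(add(Z, SSZ), SSZ))
  step 3: add(add(Z, mul(SZ, Z)), add(add(Z, SSZ), SSZ))
  step 4: add(mul(SZ, Z), add(add(Z, SSZ), SSZ))
  step 5: add(add(Z, mul(Z, Z)), add(add(Z, SSZ), SSZ))
  step 6: add(mul(Z, Z), add(add(Z, SSZ), SSZ))

Answer: NO — after 6 steps the term is add(mul(Z, Z), add(add(Z, SSZ), SSZ)), not yet normal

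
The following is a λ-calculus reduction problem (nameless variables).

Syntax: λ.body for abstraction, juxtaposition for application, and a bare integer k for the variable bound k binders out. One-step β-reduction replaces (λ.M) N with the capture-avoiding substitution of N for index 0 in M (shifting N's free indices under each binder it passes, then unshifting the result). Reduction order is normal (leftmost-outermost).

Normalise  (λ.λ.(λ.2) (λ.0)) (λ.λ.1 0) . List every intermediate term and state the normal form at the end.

  start: (λ.λ.(λ.2) (λ.0)) (λ.λ.1 0)
  [1] λ.(λ.λ.λ.1 0) (λ.0)
  [2] λ.λ.λ.1 0

Answer: normal form = λ.λ.λ.1 0  (in 2 steps)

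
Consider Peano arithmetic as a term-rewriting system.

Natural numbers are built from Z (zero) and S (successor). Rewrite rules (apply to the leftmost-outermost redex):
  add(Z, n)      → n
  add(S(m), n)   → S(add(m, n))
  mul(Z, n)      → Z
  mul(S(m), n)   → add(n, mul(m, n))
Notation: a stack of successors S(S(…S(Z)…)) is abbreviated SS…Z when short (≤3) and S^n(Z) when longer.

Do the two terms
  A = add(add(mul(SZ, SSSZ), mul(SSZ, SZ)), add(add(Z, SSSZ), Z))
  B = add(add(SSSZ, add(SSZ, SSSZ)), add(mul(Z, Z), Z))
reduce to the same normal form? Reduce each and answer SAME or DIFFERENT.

Term A:
  start: add(add(mul(SZ, SSSZ), mul(SSZ, SZ)), add(add(Z, SSSZ), Z))
  →1  add(add(add(SSSZ, mul(Z, SSSZ)), mul(SSZ, SZ)), add(add(Z, SSSZ), Z))
  →2  add(add(S(add(SSZ, mul(Z, SSSZ))), mul(SSZ, SZ)), add(add(Z, SSSZ), Z))
  →3  add(S(add(add(SSZ, mul(Z, SSSZ)), mul(SSZ, SZ))), add(add(Z, SSSZ), Z))
  →4  S(add(add(add(SSZ, mul(Z, SSSZ)), mul(SSZ, SZ)), add(add(Z, SSSZ), Z)))
  →5  S(add(add(S(add(SZ, mul(Z, SSSZ))), mul(SSZ, SZ)), add(add(Z, SSSZ), Z)))
  →6  S(add(S(add(add(SZ, mul(Z, SSSZ)), mul(SSZ, SZ))), add(add(Z, SSSZ), Z)))
  →7  S(S(add(add(add(SZ, mul(Z, SSSZ)), mul(SSZ, SZ)), add(add(Z, SSSZ), Z))))
  →8  S(S(add(add(S(add(Z, mul(Z, SSSZ))), mul(SSZ, SZ)), add(add(Z, SSSZ), Z))))
  →9  S(S(add(S(add(add(Z, mul(Z, SSSZ)), mul(SSZ, SZ))), add(add(Z, SSSZ), Z))))
  →10  S(S(S(add(add(add(Z, mul(Z, SSSZ)), mul(SSZ, SZ)), add(add(Z, SSSZ), Z)))))
  →11  S(S(S(add(add(mul(Z, SSSZ), mul(SSZ, SZ)), add(add(Z, SSSZ), Z)))))
  →12  S(S(S(add(add(Z, mul(SSZ, SZ)), add(add(Z, SSSZ), Z)))))
  →13  S(S(S(add(mul(SSZ, SZ), add(add(Z, SSSZ), Z)))))
  →14  S(S(S(add(add(SZ, mul(SZ, SZ)), add(add(Z, SSSZ), Z)))))
  →15  S(S(S(add(S(add(Z, mul(SZ, SZ))), add(add(Z, SSSZ), Z)))))
  →16  S(S(S(S(add(add(Z, mul(SZ, SZ)), add(add(Z, SSSZ), Z))))))
  →17  S(S(S(S(add(mul(SZ, SZ), add(add(Z, SSSZ), Z))))))
  →18  S(S(S(S(add(add(SZ, mul(Z, SZ)), add(add(Z, SSSZ), Z))))))
  →19  S(S(S(S(add(S(add(Z, mul(Z, SZ))), add(add(Z, SSSZ), Z))))))
  →20  S(S(S(S(S(add(add(Z, mul(Z, SZ)), add(add(Z, SSSZ), Z)))))))
  →21  S(S(S(S(S(add(mul(Z, SZ), add(add(Z, SSSZ), Z)))))))
  →22  S(S(S(S(S(add(Z, add(add(Z, SSSZ), Z)))))))
  →23  S(S(S(S(S(add(add(Z, SSSZ), Z))))))
  →24  S(S(S(S(S(add(SSSZ, Z))))))
  →25  S(S(S(S(S(S(add(SSZ, Z)))))))
  →26  S(S(S(S(S(S(S(add(SZ, Z))))))))
  →27  S(S(S(S(S(S(S(S(add(Z, Z)))))))))
  →28  S^8(Z)

Term B:
  start: add(add(SSSZ, add(SSZ, SSSZ)), add(mul(Z, Z), Z))
  →1  add(S(add(SSZ, add(SSZ, SSSZ))), add(mul(Z, Z), Z))
  →2  S(add(add(SSZ, add(SSZ, SSSZ)), add(mul(Z, Z), Z)))
  →3  S(add(S(add(SZ, add(SSZ, SSSZ))), add(mul(Z, Z), Z)))
  →4  S(S(add(add(SZ, add(SSZ, SSSZ)), add(mul(Z, Z), Z))))
  →5  S(S(add(S(add(Z, add(SSZ, SSSZ))), add(mul(Z, Z), Z))))
  →6  S(S(S(add(add(Z, add(SSZ, SSSZ)), add(mul(Z, Z), Z)))))
  →7  S(S(S(add(add(SSZ, SSSZ), add(mul(Z, Z), Z)))))
  →8  S(S(S(add(S(add(SZ, SSSZ)), add(mul(Z, Z), Z)))))
  →9  S(S(S(S(add(add(SZ, SSSZ), add(mul(Z, Z), Z))))))
  →10  S(S(S(S(add(S(add(Z, SSSZ)), add(mul(Z, Z), Z))))))
  →11  S(S(S(S(S(add(add(Z, SSSZ), add(mul(Z, Z), Z)))))))
  →12  S(S(S(S(S(add(SSSZ, add(mul(Z, Z), Z)))))))
  →13  S(S(S(S(S(S(add(SSZ, add(mul(Z, Z), Z))))))))
  →14  S(S(S(S(S(S(S(add(SZ, add(mul(Z, Z), Z)))))))))
  →15  S(S(S(S(S(S(S(S(add(Z, add(mul(Z, Z), Z))))))))))
  →16  S(S(S(S(S(S(S(S(add(mul(Z, Z), Z)))))))))
  →17  S(S(S(S(S(S(S(S(add(Z, Z)))))))))
  →18  S^8(Z)

Answer: SAME — A ⇓ S^8(Z), B ⇓ S^8(Z)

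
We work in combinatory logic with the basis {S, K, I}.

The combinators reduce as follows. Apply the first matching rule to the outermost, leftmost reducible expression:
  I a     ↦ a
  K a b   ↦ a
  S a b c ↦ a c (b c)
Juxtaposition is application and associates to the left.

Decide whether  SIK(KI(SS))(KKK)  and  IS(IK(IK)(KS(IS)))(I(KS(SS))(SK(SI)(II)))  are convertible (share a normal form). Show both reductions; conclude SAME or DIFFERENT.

Answer: DIFFERENT — A ⇓ I, B ⇓ SK(SI)

Derivation:
Term A:
  start: SIK(KI(SS))(KKK)
  step 1: I(KI(SS))(K(KI(SS)))(KKK)
  step 2: KI(SS)(K(KI(SS)))(KKK)
  step 3: I(K(KI(SS)))(KKK)
  step 4: K(KI(SS))(KKK)
  step 5: KI(SS)
  step 6: I

Term B:
  start: IS(IK(IK)(KS(IS)))(I(KS(SS))(SK(SI)(II)))
  step 1: S(IK(IK)(KS(IS)))(I(KS(SS))(SK(SI)(II)))
  step 2: S(K(IK)(KS(IS)))(I(KS(SS))(SK(SI)(II)))
  step 3: S(IK)(I(KS(SS))(SK(SI)(II)))
  step 4: SK(I(KS(SS))(SK(SI)(II)))
  step 5: SK(KS(SS)(SK(SI)(II)))
  step 6: SK(S(SK(SI)(II)))
  step 7: SK(S(K(II)(SI(II))))
  step 8: SK(S(II))
  step 9: SK(SI)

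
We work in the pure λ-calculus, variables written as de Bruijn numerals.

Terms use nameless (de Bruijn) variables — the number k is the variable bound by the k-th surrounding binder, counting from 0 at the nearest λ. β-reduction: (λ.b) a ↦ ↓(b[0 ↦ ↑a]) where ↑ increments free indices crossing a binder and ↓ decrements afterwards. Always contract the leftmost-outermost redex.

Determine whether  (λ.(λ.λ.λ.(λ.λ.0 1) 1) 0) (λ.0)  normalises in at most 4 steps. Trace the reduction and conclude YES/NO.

  start: (λ.(λ.λ.λ.(λ.λ.0 1) 1) 0) (λ.0)
  [1] (λ.λ.λ.(λ.λ.0 1) 1) (λ.0)
  [2] λ.λ.(λ.λ.0 1) 1
  [3] λ.λ.λ.0 2

Answer: YES — reaches normal form λ.λ.λ.0 2 in 3 ≤ 4 steps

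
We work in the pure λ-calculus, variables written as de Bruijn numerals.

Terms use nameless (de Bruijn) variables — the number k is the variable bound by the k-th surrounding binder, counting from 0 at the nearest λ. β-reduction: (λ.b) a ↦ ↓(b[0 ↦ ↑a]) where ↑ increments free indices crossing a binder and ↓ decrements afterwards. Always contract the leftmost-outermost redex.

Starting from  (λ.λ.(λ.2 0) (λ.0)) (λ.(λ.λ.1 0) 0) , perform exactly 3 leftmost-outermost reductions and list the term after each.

Answer: after 3 steps: λ.(λ.λ.1 0) (λ.0)

Reduction:
  start: (λ.λ.(λ.2 0) (λ.0)) (λ.(λ.λ.1 0) 0)
  →1  λ.(λ.(λ.(λ.λ.1 0) 0) 0) (λ.0)
  →2  λ.(λ.(λ.λ.1 0) 0) (λ.0)
  →3  λ.(λ.λ.1 0) (λ.0)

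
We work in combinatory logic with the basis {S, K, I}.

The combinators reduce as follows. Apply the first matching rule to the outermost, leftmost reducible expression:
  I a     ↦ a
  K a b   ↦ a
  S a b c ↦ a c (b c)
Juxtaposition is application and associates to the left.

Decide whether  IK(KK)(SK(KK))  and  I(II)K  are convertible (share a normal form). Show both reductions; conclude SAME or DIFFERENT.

Answer: DIFFERENT — A ⇓ KK, B ⇓ K

Derivation:
Term A:
  start: IK(KK)(SK(KK))
  →1  K(KK)(SK(KK))
  →2  KK

Term B:
  start: I(II)K
  →1  IIK
  →2  IK
  →3  K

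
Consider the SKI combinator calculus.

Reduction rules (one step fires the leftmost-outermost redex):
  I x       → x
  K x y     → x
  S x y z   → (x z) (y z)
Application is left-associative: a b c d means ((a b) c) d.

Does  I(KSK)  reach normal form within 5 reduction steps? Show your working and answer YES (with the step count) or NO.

Answer: YES — reaches normal form S in 2 ≤ 5 steps

Derivation:
  start: I(KSK)
  →1  KSK
  →2  S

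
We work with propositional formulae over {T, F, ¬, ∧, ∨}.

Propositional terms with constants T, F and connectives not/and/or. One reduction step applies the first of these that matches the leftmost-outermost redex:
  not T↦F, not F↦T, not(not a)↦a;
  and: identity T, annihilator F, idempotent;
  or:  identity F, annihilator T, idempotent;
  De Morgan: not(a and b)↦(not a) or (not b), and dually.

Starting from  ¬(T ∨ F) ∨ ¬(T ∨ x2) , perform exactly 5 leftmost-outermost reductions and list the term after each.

Answer: after 5 steps: ¬T ∧ ¬x2

Derivation:
  start: ¬(T ∨ F) ∨ ¬(T ∨ x2)
  →1  (¬T ∧ ¬F) ∨ ¬(T ∨ x2)
  →2  (F ∧ ¬F) ∨ ¬(T ∨ x2)
  →3  F ∨ ¬(T ∨ x2)
  →4  ¬(T ∨ x2)
  →5  ¬T ∧ ¬x2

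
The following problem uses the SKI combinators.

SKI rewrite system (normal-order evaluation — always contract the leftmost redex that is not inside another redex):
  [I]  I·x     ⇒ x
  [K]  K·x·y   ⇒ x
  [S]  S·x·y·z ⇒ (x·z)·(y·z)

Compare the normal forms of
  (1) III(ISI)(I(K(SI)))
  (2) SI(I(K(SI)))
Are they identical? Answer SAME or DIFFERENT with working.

Term A:
  start: III(ISI)(I(K(SI)))
  [1] II(ISI)(I(K(SI)))
  [2] I(ISI)(I(K(SI)))
  [3] ISI(I(K(SI)))
  [4] SI(I(K(SI)))
  [5] SI(K(SI))

Term B:
  start: SI(I(K(SI)))
  [1] SI(K(SI))

Answer: SAME — A ⇓ SI(K(SI)), B ⇓ SI(K(SI))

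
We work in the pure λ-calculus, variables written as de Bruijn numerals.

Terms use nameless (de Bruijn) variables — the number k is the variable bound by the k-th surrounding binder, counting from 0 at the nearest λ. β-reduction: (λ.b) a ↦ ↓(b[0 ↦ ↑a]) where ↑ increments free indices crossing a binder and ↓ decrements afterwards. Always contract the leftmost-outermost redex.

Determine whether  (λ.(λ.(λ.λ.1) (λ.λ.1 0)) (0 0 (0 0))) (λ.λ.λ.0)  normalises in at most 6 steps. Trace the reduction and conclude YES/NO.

  start: (λ.(λ.(λ.λ.1) (λ.λ.1 0)) (0 0 (0 0))) (λ.λ.λ.0)
  →1  (λ.(λ.λ.1) (λ.λ.1 0)) ((λ.λ.λ.0) (λ.λ.λ.0) ((λ.λ.λ.0) (λ.λ.λ.0)))
  →2  (λ.λ.1) (λ.λ.1 0)
  →3  λ.λ.λ.1 0

Answer: YES — reaches normal form λ.λ.λ.1 0 in 3 ≤ 6 steps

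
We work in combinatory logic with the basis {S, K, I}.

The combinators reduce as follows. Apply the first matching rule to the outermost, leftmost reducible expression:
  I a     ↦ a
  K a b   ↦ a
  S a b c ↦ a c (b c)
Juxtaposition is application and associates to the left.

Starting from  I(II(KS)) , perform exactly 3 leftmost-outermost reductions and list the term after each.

Answer: after 3 steps: KS

Working:
  start: I(II(KS))
  step 1: II(KS)
  step 2: I(KS)
  step 3: KS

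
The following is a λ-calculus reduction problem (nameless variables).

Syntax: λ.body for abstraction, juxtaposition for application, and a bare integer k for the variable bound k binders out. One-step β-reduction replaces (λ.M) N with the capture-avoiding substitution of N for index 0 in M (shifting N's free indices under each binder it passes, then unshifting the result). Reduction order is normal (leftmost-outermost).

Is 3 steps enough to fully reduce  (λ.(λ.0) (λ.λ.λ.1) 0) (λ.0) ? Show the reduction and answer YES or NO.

  start: (λ.(λ.0) (λ.λ.λ.1) 0) (λ.0)
  →1  (λ.0) (λ.λ.λ.1) (λ.0)
  →2  (λ.λ.λ.1) (λ.0)
  →3  λ.λ.1

Answer: YES — reaches normal form λ.λ.1 in 3 ≤ 3 steps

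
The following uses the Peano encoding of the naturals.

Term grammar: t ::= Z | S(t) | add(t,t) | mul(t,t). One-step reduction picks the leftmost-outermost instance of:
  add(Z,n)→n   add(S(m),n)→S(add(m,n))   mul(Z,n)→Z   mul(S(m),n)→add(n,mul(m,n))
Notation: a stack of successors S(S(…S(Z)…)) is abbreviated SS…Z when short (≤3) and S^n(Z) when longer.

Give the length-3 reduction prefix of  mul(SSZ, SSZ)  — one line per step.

Answer: after 3 steps: S(S(add(Z, mul(SZ, SSZ))))

Reduction:
  start: mul(SSZ, SSZ)
  step 1: add(SSZ, mul(SZ, SSZ))
  step 2: S(add(SZ, mul(SZ, SSZ)))
  step 3: S(S(add(Z, mul(SZ, SSZ))))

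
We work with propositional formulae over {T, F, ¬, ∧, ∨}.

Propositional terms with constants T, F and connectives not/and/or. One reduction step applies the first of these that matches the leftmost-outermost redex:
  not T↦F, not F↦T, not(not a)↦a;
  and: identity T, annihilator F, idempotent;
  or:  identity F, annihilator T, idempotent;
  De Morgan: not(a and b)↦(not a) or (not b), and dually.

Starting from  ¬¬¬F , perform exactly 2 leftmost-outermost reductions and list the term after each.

  start: ¬¬¬F
  [1] ¬F
  [2] T

Answer: after 2 steps: T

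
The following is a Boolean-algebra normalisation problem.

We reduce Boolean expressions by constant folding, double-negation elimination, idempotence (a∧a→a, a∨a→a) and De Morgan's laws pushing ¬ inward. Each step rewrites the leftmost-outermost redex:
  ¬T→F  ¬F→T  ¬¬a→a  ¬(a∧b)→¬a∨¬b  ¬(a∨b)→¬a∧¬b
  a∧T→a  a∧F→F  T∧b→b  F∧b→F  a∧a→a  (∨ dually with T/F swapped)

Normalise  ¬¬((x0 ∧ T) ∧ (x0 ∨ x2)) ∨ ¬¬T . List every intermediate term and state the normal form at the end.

  start: ¬¬((x0 ∧ T) ∧ (x0 ∨ x2)) ∨ ¬¬T
  [1] ((x0 ∧ T) ∧ (x0 ∨ x2)) ∨ ¬¬T
  [2] (x0 ∧ (x0 ∨ x2)) ∨ ¬¬T
  [3] (x0 ∧ (x0 ∨ x2)) ∨ T
  [4] T

Answer: normal form = T  (in 4 steps)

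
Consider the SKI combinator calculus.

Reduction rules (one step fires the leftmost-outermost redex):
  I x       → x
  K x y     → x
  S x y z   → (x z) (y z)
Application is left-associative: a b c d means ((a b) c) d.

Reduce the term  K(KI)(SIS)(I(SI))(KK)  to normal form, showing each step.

Answer: normal form = KK  (in 3 steps)

Derivation:
  start: K(KI)(SIS)(I(SI))(KK)
  [1] KI(I(SI))(KK)
  [2] I(KK)
  [3] KK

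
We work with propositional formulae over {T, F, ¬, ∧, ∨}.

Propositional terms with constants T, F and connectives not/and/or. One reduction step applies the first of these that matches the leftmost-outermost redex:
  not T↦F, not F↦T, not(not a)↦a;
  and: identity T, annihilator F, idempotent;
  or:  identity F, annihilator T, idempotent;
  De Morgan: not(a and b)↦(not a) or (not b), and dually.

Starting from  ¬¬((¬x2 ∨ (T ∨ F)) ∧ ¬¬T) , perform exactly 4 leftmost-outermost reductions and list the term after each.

  start: ¬¬((¬x2 ∨ (T ∨ F)) ∧ ¬¬T)
  [1] (¬x2 ∨ (T ∨ F)) ∧ ¬¬T
  [2] (¬x2 ∨ T) ∧ ¬¬T
  [3] T ∧ ¬¬T
  [4] ¬¬T

Answer: after 4 steps: ¬¬T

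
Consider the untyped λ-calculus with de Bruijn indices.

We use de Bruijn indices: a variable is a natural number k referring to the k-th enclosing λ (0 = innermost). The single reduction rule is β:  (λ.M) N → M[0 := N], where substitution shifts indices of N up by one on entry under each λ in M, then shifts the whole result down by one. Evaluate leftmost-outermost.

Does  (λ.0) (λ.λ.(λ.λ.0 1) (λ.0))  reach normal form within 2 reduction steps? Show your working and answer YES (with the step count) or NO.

  start: (λ.0) (λ.λ.(λ.λ.0 1) (λ.0))
  [1] λ.λ.(λ.λ.0 1) (λ.0)
  [2] λ.λ.λ.0 (λ.0)

Answer: YES — reaches normal form λ.λ.λ.0 (λ.0) in 2 ≤ 2 steps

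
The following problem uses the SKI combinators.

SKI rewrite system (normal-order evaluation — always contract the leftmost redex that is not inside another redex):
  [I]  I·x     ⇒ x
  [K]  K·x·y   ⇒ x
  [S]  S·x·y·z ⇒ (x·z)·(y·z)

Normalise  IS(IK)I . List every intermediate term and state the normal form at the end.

  start: IS(IK)I
  →1  S(IK)I
  →2  SKI

Answer: normal form = SKI  (in 2 steps)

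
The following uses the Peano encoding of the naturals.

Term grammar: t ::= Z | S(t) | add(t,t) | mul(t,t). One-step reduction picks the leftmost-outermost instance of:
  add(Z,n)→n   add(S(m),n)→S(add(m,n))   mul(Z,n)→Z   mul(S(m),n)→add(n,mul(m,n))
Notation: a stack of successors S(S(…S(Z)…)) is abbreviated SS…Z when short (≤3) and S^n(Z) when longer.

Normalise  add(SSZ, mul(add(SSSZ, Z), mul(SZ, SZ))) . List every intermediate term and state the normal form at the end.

  start: add(SSZ, mul(add(SSSZ, Z), mul(SZ, SZ)))
  [1] S(add(SZ, mul(add(SSSZ, Z), mul(SZ, SZ))))
  [2] S(S(add(Z, mul(add(SSSZ, Z), mul(SZ, SZ)))))
  [3] S(S(mul(add(SSSZ, Z), mul(SZ, SZ))))
  [4] S(S(mul(S(add(SSZ, Z)), mul(SZ, SZ))))
  [5] S(S(add(mul(SZ, SZ), mul(add(SSZ, Z), mul(SZ, SZ)))))
  [6] S(S(add(add(SZ, mul(Z, SZ)), mul(add(SSZ, Z), mul(SZ, SZ)))))
  [7] S(S(add(S(add(Z, mul(Z, SZ))), mul(add(SSZ, Z), mul(SZ, SZ)))))
  [8] S(S(S(add(add(Z, mul(Z, SZ)), mul(add(SSZ, Z), mul(SZ, SZ))))))
  [9] S(S(S(add(mul(Z, SZ), mul(add(SSZ, Z), mul(SZ, SZ))))))
  [10] S(S(S(add(Z, mul(add(SSZ, Z), mul(SZ, SZ))))))
  [11] S(S(S(mul(add(SSZ, Z), mul(SZ, SZ)))))
  [12] S(S(S(mul(S(add(SZ, Z)), mul(SZ, SZ)))))
  [13] S(S(S(add(mul(SZ, SZ), mul(add(SZ, Z), mul(SZ, SZ))))))
  [14] S(S(S(add(add(SZ, mul(Z, SZ)), mul(add(SZ, Z), mul(SZ, SZ))))))
  [15] S(S(S(add(S(add(Z, mul(Z, SZ))), mul(add(SZ, Z), mul(SZ, SZ))))))
  [16] S(S(S(S(add(add(Z, mul(Z, SZ)), mul(add(SZ, Z), mul(SZ, SZ)))))))
  [17] S(S(S(S(add(mul(Z, SZ), mul(add(SZ, Z), mul(SZ, SZ)))))))
  [18] S(S(S(S(add(Z, mul(add(SZ, Z), mul(SZ, SZ)))))))
  [19] S(S(S(S(mul(add(SZ, Z), mul(SZ, SZ))))))
  [20] S(S(S(S(mul(S(add(Z, Z)), mul(SZ, SZ))))))
  [21] S(S(S(S(add(mul(SZ, SZ), mul(add(Z, Z), mul(SZ, SZ)))))))
  [22] S(S(S(S(add(add(SZ, mul(Z, SZ)), mul(add(Z, Z), mul(SZ, SZ)))))))
  [23] S(S(S(S(add(S(add(Z, mul(Z, SZ))), mul(add(Z, Z), mul(SZ, SZ)))))))
  [24] S(S(S(S(S(add(add(Z, mul(Z, SZ)), mul(add(Z, Z), mul(SZ, SZ))))))))
  [25] S(S(S(S(S(add(mul(Z, SZ), mul(add(Z, Z), mul(SZ, SZ))))))))
  [26] S(S(S(S(S(add(Z, mul(add(Z, Z), mul(SZ, SZ))))))))
  [27] S(S(S(S(S(mul(add(Z, Z), mul(SZ, SZ)))))))
  [28] S(S(S(S(S(mul(Z, mul(SZ, SZ)))))))
  [29] S^5(Z)

Answer: normal form = S^5(Z)  (in 29 steps)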